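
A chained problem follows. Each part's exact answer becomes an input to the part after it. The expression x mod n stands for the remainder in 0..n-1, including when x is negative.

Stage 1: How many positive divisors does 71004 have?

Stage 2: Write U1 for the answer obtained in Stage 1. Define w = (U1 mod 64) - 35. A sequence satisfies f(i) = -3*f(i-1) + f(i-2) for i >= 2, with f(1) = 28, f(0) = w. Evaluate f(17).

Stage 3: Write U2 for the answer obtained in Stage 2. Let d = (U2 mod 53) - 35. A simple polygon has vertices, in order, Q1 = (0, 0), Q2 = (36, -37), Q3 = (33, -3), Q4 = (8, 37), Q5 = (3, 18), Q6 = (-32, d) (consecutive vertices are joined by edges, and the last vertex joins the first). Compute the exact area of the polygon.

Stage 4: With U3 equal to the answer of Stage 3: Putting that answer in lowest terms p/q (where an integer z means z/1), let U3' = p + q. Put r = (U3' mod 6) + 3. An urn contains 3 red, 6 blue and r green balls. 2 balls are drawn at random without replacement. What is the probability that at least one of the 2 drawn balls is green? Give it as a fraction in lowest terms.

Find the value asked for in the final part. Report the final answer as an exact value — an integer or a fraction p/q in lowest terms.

Stage 1: 71004 = 2^2 * 3 * 61 * 97; number of divisors = (2+1) * (1+1) * (1+1) * (1+1) = 24; answer 24
Stage 2: U1 = 24; w = -11; f(2) = -3*(28) + 1*(-11) = -95; iterating: f(2)=-95, f(3)=313, f(4)=-1034, f(5)=3415, f(6)=-11279, f(7)=37252, f(8)=-123035, f(9)=406357, f(10)=-1342106, f(11)=4432675, f(12)=-14640131, f(13)=48353068, f(14)=-159699335, f(15)=527451073, f(16)=-1742052554, f(17)=5753608735; answer 5753608735
Stage 3: U2 = 5753608735; d = -15; cross terms: (0*-37 - 36*0)=0, (36*-3 - 33*-37)=1113, (33*37 - 8*-3)=1245, (8*18 - 3*37)=33, (3*-15 - -32*18)=531, (-32*0 - 0*-15)=0; twice the area = |2922| = 2922; area = 1461; answer 1461
Stage 4: U3 = 1461; threaded value p + q = 1462; r = 7; total draws C(16,2) = 120; complement C(9,2) = 36; favorable 120 - 36 = 84; P = 7/10; answer 7/10

7/10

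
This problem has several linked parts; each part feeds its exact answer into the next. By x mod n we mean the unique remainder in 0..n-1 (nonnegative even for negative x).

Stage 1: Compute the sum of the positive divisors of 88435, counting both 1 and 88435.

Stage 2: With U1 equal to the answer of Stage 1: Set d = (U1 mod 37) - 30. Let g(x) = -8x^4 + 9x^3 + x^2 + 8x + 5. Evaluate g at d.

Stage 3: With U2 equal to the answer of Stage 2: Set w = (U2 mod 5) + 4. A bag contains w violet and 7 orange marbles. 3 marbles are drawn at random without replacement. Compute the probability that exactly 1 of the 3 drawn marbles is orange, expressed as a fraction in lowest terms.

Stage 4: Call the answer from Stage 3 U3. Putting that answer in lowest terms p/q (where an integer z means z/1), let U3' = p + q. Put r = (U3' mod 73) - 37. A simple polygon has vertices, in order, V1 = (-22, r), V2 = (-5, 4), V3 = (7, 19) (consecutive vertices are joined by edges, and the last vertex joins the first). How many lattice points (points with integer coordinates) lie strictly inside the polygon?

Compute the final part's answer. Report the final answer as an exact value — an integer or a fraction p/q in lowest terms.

Stage 1: 88435 = 5 * 23 * 769; sigma = (1 + 5) * (1 + 23) * (1 + 769) = 6 * 24 * 770 = 110880; answer 110880
Stage 2: U1 = 110880; d = -2; -8*(-2)^4 + 9*(-2)^3 + 1*(-2)^2 + 8*(-2)^1 + 5 = (-128) + (-72) + (4) + (-16) + (5) = -207; answer -207
Stage 3: U2 = -207; w = 7; total draws C(14,3) = 364; favorable C(7,1)*C(7,2) = 147; P = 21/52; answer 21/52
Stage 4: U3 = 21/52; threaded value p + q = 73; r = -37; cross terms: (-22*4 - -5*-37)=-273, (-5*19 - 7*4)=-123, (7*-37 - -22*19)=159; twice the area = |-237| = 237; area = 237/2; boundary points = 1 + 3 + 1 = 5; strictly interior points = area - boundary/2 + 1 = 117; answer 117

117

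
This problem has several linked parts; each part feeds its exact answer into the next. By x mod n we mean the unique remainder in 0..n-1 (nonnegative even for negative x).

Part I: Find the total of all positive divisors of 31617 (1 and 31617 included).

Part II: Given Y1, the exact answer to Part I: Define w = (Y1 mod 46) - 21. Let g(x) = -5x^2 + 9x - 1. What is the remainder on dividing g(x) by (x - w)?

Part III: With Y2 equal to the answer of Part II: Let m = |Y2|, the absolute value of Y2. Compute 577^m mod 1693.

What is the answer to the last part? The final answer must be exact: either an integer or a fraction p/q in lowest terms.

561

Part I: 31617 = 3^3 * 1171; sigma = (1 + 3 + 9 + 27) * (1 + 1171) = 40 * 1172 = 46880; answer 46880
Part II: Y1 = 46880; w = -15; remainder = value at the root: -5*(-15)^2 + 9*(-15)^1 - 1 = (-1125) + (-135) + (-1) = -1261; answer -1261
Part III: Y2 = -1261; m = 1261; squarings mod 1693: 577^1=577, 577^2=1101, 577^4=13, 577^8=169, 577^16=1473, 577^32=996, 577^64=1611, 577^128=1645, 577^256=611, 577^512=861, 577^1024=1480; 577^1261 = 577^1 * 577^4 * 577^8 * 577^32 * 577^64 * 577^128 * 577^1024 = 561 (mod 1693); answer 561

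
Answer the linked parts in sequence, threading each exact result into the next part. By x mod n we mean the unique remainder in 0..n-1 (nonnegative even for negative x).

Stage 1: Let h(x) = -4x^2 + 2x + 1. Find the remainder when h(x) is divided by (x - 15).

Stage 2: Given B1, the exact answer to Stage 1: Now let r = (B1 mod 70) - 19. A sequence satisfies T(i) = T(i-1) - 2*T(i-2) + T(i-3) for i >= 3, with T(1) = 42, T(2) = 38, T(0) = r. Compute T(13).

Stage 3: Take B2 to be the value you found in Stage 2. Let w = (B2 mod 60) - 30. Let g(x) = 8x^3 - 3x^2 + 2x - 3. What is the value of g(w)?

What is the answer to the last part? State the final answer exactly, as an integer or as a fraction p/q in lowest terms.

Stage 1: remainder = value at the root: -4*(15)^2 + 2*(15)^1 + 1 = (-900) + (30) + (1) = -869; answer -869
Stage 2: B1 = -869; r = 22; T(3) = 1*(38) - 2*(42) + 1*(22) = -24; iterating: T(3)=-24, T(4)=-58, T(5)=28, T(6)=120, T(7)=6, T(8)=-206, T(9)=-98, T(10)=320, T(11)=310, T(12)=-428, T(13)=-728; answer -728
Stage 3: B2 = -728; w = 22; 8*(22)^3 - 3*(22)^2 + 2*(22)^1 - 3 = (85184) + (-1452) + (44) + (-3) = 83773; answer 83773

83773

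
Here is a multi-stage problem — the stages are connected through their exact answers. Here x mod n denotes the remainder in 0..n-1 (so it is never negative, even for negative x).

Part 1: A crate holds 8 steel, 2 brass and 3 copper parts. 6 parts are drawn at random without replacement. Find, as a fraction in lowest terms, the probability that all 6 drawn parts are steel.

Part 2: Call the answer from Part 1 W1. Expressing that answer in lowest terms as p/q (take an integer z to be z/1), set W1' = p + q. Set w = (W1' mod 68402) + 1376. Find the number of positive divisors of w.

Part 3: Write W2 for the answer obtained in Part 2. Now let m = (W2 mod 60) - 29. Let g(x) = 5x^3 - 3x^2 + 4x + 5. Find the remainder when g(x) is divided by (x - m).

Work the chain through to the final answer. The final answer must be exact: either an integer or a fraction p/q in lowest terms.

Part 1: total draws C(13,6) = 1716; favorable C(8,6) = 28; P = 7/429; answer 7/429
Part 2: W1 = 7/429; threaded value p + q = 436; w = 1812; 1812 = 2^2 * 3 * 151; number of divisors = (2+1) * (1+1) * (1+1) = 12; answer 12
Part 3: W2 = 12; m = -17; remainder = value at the root: 5*(-17)^3 - 3*(-17)^2 + 4*(-17)^1 + 5 = (-24565) + (-867) + (-68) + (5) = -25495; answer -25495

-25495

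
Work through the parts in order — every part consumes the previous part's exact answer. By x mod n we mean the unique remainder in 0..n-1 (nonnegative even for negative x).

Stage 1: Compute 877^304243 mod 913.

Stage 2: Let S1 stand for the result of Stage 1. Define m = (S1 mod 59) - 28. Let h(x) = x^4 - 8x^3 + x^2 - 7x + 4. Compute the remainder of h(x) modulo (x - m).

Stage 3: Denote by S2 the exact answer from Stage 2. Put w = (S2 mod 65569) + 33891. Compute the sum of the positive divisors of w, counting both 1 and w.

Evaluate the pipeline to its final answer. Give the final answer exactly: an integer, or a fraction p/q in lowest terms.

61712

Stage 1: squarings mod 913: 877^1=877, 877^2=383, 877^4=609, 877^8=203, 877^16=124, 877^32=768, 877^64=26, 877^128=676, 877^256=476, 877^512=152, 877^1024=279, 877^2048=236, 877^4096=3, 877^8192=9, 877^16384=81, 877^32768=170, 877^65536=597, 877^131072=339, 877^262144=796; 877^304243 = 877^1 * 877^2 * 877^16 * 877^32 * 877^64 * 877^1024 * 877^8192 * 877^32768 * 877^262144 = 721 (mod 913); answer 721
Stage 2: S1 = 721; m = -15; remainder = value at the root: 1*(-15)^4 - 8*(-15)^3 + 1*(-15)^2 - 7*(-15)^1 + 4 = (50625) + (27000) + (225) + (105) + (4) = 77959; answer 77959
Stage 3: S2 = 77959; w = 46281; 46281 = 3 * 15427; sigma = (1 + 3) * (1 + 15427) = 4 * 15428 = 61712; answer 61712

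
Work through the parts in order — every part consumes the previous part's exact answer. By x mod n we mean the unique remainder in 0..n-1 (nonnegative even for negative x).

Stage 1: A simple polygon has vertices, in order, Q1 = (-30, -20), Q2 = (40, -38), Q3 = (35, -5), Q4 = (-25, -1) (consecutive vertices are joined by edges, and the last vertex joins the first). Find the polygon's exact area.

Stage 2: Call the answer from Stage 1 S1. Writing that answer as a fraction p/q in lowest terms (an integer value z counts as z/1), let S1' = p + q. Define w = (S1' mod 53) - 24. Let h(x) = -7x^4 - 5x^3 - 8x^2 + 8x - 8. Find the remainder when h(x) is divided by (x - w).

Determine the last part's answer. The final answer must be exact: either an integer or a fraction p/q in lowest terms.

-2395976

Stage 1: cross terms: (-30*-38 - 40*-20)=1940, (40*-5 - 35*-38)=1130, (35*-1 - -25*-5)=-160, (-25*-20 - -30*-1)=470; twice the area = |3380| = 3380; area = 1690; answer 1690
Stage 2: S1 = 1690; threaded value p + q = 1691; w = 24; remainder = value at the root: -7*(24)^4 - 5*(24)^3 - 8*(24)^2 + 8*(24)^1 - 8 = (-2322432) + (-69120) + (-4608) + (192) + (-8) = -2395976; answer -2395976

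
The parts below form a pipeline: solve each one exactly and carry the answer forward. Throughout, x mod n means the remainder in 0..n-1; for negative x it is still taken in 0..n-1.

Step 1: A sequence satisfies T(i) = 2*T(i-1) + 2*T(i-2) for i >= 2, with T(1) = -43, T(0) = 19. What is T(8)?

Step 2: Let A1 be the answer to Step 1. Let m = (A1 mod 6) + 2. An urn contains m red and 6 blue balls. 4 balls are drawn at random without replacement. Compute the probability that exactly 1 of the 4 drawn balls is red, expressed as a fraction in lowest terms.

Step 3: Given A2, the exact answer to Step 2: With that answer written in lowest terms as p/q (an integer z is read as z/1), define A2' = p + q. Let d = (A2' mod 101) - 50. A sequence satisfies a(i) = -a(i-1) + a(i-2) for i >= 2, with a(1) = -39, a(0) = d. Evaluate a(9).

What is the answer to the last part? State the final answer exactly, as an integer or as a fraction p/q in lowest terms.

-507

Step 1: T(2) = 2*(-43) + 2*(19) = -48; iterating: T(2)=-48, T(3)=-182, T(4)=-460, T(5)=-1284, T(6)=-3488, T(7)=-9544, T(8)=-26064; answer -26064
Step 2: A1 = -26064; m = 2; total draws C(8,4) = 70; favorable C(2,1)*C(6,3) = 40; P = 4/7; answer 4/7
Step 3: A2 = 4/7; threaded value p + q = 11; d = -39; a(2) = -1*(-39) + 1*(-39) = 0; iterating: a(2)=0, a(3)=-39, a(4)=39, a(5)=-78, a(6)=117, a(7)=-195, a(8)=312, a(9)=-507; answer -507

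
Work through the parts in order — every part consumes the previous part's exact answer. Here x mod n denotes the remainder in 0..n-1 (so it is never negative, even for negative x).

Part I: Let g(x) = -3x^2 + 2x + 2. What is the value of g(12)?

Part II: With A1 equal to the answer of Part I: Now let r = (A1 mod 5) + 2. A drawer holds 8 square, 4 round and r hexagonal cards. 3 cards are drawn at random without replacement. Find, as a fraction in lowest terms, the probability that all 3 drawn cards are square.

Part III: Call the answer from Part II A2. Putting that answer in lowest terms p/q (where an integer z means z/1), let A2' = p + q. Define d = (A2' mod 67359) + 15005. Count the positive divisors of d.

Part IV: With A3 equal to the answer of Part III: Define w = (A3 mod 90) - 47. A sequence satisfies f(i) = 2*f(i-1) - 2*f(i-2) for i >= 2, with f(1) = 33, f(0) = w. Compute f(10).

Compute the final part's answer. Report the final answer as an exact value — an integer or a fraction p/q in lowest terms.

2048

Part I: -3*(12)^2 + 2*(12)^1 + 2 = (-432) + (24) + (2) = -406; answer -406
Part II: A1 = -406; r = 6; total draws C(18,3) = 816; favorable C(8,3) = 56; P = 7/102; answer 7/102
Part III: A2 = 7/102; threaded value p + q = 109; d = 15114; 15114 = 2 * 3 * 11 * 229; number of divisors = (1+1) * (1+1) * (1+1) * (1+1) = 16; answer 16
Part IV: A3 = 16; w = -31; f(2) = 2*(33) - 2*(-31) = 128; iterating: f(2)=128, f(3)=190, f(4)=124, f(5)=-132, f(6)=-512, f(7)=-760, f(8)=-496, f(9)=528, f(10)=2048; answer 2048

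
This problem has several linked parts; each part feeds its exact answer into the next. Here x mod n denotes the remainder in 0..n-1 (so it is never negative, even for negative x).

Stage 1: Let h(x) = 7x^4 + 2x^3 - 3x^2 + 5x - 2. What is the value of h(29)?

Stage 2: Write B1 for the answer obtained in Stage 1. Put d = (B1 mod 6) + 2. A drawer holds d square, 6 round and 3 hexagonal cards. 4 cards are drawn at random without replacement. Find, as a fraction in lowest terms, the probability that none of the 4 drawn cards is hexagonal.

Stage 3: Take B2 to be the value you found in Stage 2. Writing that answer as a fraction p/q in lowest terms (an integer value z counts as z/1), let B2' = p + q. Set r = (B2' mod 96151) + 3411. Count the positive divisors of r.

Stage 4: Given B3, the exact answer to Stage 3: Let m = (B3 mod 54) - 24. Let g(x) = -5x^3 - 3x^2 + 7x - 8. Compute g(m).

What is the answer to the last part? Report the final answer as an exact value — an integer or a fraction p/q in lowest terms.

Stage 1: 7*(29)^4 + 2*(29)^3 - 3*(29)^2 + 5*(29)^1 - 2 = (4950967) + (48778) + (-2523) + (145) + (-2) = 4997365; answer 4997365
Stage 2: B1 = 4997365; d = 3; total draws C(12,4) = 495; favorable C(9,4) = 126; P = 14/55; answer 14/55
Stage 3: B2 = 14/55; threaded value p + q = 69; r = 3480; 3480 = 2^3 * 3 * 5 * 29; number of divisors = (3+1) * (1+1) * (1+1) * (1+1) = 32; answer 32
Stage 4: B3 = 32; m = 8; -5*(8)^3 - 3*(8)^2 + 7*(8)^1 - 8 = (-2560) + (-192) + (56) + (-8) = -2704; answer -2704

-2704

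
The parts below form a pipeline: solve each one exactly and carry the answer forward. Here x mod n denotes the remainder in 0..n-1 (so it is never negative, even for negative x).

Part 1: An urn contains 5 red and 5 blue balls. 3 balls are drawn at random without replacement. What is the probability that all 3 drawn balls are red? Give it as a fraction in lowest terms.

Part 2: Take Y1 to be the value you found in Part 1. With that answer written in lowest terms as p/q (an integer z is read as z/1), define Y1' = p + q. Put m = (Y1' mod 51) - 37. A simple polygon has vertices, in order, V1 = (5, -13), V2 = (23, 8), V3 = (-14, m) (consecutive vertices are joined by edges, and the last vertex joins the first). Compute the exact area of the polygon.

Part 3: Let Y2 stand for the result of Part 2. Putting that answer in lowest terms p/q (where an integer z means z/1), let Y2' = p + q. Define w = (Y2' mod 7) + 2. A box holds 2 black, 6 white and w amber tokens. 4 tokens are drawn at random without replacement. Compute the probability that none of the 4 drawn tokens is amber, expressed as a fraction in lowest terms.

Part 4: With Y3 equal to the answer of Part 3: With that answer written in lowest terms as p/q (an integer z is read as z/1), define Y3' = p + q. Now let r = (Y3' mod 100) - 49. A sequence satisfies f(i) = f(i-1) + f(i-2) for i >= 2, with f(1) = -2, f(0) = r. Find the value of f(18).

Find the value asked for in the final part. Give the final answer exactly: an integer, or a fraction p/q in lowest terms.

-77033

Part 1: total draws C(10,3) = 120; favorable C(5,3) = 10; P = 1/12; answer 1/12
Part 2: Y1 = 1/12; threaded value p + q = 13; m = -24; cross terms: (5*8 - 23*-13)=339, (23*-24 - -14*8)=-440, (-14*-13 - 5*-24)=302; twice the area = |201| = 201; area = 201/2; answer 201/2
Part 3: Y2 = 201/2; threaded value p + q = 203; w = 2; total draws C(10,4) = 210; favorable C(8,4) = 70; P = 1/3; answer 1/3
Part 4: Y3 = 1/3; threaded value p + q = 4; r = -45; f(2) = 1*(-2) + 1*(-45) = -47; iterating: f(2)=-47, f(3)=-49, f(4)=-96, f(5)=-145, f(6)=-241, f(7)=-386, f(8)=-627, f(9)=-1013, f(10)=-1640, f(11)=-2653, f(12)=-4293, f(13)=-6946, f(14)=-11239, f(15)=-18185, f(16)=-29424, f(17)=-47609, f(18)=-77033; answer -77033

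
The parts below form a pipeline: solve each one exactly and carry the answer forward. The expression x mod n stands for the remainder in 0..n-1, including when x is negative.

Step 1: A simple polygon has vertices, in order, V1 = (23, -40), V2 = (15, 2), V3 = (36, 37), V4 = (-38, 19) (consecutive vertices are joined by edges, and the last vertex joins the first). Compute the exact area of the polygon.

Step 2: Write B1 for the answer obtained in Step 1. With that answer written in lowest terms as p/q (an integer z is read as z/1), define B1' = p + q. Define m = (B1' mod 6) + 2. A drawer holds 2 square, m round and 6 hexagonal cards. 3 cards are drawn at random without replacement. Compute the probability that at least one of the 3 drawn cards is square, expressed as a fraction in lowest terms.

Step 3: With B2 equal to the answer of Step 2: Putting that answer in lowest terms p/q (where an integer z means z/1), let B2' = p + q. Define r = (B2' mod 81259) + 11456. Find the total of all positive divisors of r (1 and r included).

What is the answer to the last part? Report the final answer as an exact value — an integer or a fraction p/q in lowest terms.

20328

Step 1: cross terms: (23*2 - 15*-40)=646, (15*37 - 36*2)=483, (36*19 - -38*37)=2090, (-38*-40 - 23*19)=1083; twice the area = |4302| = 4302; area = 2151; answer 2151
Step 2: B1 = 2151; threaded value p + q = 2152; m = 6; total draws C(14,3) = 364; complement C(12,3) = 220; favorable 364 - 220 = 144; P = 36/91; answer 36/91
Step 3: B2 = 36/91; threaded value p + q = 127; r = 11583; 11583 = 3^4 * 11 * 13; sigma = (1 + 3 + 9 + 27 + 81) * (1 + 11) * (1 + 13) = 121 * 12 * 14 = 20328; answer 20328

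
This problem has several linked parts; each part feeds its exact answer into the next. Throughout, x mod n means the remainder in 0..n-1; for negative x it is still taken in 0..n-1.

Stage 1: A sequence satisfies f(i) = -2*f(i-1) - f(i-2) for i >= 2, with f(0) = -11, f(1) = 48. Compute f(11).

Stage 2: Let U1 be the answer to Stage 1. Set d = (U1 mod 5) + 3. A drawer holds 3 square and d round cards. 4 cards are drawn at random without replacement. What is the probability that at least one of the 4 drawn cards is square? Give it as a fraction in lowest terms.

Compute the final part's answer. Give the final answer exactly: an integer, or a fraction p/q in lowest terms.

37/42

Stage 1: f(2) = -2*(48) - 1*(-11) = -85; iterating: f(2)=-85, f(3)=122, f(4)=-159, f(5)=196, f(6)=-233, f(7)=270, f(8)=-307, f(9)=344, f(10)=-381, f(11)=418; answer 418
Stage 2: U1 = 418; d = 6; total draws C(9,4) = 126; complement C(6,4) = 15; favorable 126 - 15 = 111; P = 37/42; answer 37/42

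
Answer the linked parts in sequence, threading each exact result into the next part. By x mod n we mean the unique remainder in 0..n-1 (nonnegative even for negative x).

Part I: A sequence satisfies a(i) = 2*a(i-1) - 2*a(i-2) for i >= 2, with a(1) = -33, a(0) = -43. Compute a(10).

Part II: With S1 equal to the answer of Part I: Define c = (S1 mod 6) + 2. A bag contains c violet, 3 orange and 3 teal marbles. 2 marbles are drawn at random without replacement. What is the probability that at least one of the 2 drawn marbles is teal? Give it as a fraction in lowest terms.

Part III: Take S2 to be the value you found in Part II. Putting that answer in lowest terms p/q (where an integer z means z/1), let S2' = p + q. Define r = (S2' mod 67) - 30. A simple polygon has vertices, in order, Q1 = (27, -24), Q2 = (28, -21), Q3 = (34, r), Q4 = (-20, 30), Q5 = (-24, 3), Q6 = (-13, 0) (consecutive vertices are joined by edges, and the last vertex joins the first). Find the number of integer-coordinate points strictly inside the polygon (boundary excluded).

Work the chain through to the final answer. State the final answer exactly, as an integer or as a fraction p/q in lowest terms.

Part I: a(2) = 2*(-33) - 2*(-43) = 20; iterating: a(2)=20, a(3)=106, a(4)=172, a(5)=132, a(6)=-80, a(7)=-424, a(8)=-688, a(9)=-528, a(10)=320; answer 320
Part II: S1 = 320; c = 4; total draws C(10,2) = 45; complement C(7,2) = 21; favorable 45 - 21 = 24; P = 8/15; answer 8/15
Part III: S2 = 8/15; threaded value p + q = 23; r = -7; cross terms: (27*-21 - 28*-24)=105, (28*-7 - 34*-21)=518, (34*30 - -20*-7)=880, (-20*3 - -24*30)=660, (-24*0 - -13*3)=39, (-13*-24 - 27*0)=312; twice the area = |2514| = 2514; area = 1257; boundary points = 1 + 2 + 1 + 1 + 1 + 8 = 14; strictly interior points = area - boundary/2 + 1 = 1251; answer 1251

1251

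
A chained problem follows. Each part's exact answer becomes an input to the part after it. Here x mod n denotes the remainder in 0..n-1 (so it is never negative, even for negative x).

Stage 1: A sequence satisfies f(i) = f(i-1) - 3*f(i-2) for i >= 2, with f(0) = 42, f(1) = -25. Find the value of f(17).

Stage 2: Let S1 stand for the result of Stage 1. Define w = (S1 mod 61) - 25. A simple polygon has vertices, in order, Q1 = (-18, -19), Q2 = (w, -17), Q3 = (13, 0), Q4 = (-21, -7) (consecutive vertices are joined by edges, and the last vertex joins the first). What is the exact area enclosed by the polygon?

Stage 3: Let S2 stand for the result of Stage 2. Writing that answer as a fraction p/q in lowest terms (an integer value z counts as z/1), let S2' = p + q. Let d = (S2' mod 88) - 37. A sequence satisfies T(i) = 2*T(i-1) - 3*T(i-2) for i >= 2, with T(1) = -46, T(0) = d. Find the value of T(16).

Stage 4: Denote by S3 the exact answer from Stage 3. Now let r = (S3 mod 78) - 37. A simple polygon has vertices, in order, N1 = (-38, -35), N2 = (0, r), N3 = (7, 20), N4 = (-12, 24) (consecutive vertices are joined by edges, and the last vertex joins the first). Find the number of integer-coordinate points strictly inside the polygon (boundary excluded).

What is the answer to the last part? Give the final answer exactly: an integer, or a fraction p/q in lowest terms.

1341

Stage 1: f(2) = 1*(-25) - 3*(42) = -151; iterating: f(2)=-151, f(3)=-76, f(4)=377, f(5)=605, f(6)=-526, f(7)=-2341, f(8)=-763, f(9)=6260, f(10)=8549, f(11)=-10231, f(12)=-35878, f(13)=-5185, f(14)=102449, f(15)=118004, f(16)=-189343, f(17)=-543355; answer -543355
Stage 2: S1 = -543355; w = 8; cross terms: (-18*-17 - 8*-19)=458, (8*0 - 13*-17)=221, (13*-7 - -21*0)=-91, (-21*-19 - -18*-7)=273; twice the area = |861| = 861; area = 861/2; answer 861/2
Stage 3: S2 = 861/2; threaded value p + q = 863; d = 34; T(2) = 2*(-46) - 3*(34) = -194; iterating: T(2)=-194, T(3)=-250, T(4)=82, T(5)=914, T(6)=1582, T(7)=422, T(8)=-3902, T(9)=-9070, T(10)=-6434, T(11)=14342, T(12)=47986, T(13)=52946, T(14)=-38066, T(15)=-234970, T(16)=-355742; answer -355742
Stage 4: S3 = -355742; r = -21; cross terms: (-38*-21 - 0*-35)=798, (0*20 - 7*-21)=147, (7*24 - -12*20)=408, (-12*-35 - -38*24)=1332; twice the area = |2685| = 2685; area = 2685/2; boundary points = 2 + 1 + 1 + 1 = 5; strictly interior points = area - boundary/2 + 1 = 1341; answer 1341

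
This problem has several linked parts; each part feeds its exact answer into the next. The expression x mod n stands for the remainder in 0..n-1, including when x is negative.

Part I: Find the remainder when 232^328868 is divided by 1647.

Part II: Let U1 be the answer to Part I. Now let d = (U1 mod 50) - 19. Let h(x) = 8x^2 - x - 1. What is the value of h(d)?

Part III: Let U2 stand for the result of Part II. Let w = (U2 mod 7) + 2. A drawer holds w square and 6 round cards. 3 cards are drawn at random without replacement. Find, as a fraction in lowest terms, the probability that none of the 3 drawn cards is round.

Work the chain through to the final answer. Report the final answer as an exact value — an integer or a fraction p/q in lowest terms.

Part I: squarings mod 1647: 232^1=232, 232^2=1120, 232^4=1033, 232^8=1480, 232^16=1537, 232^32=571, 232^64=1582, 232^128=931, 232^256=439, 232^512=22, 232^1024=484, 232^2048=382, 232^4096=988, 232^8192=1120, 232^16384=1033, 232^32768=1480, 232^65536=1537, 232^131072=571, 232^262144=1582; 232^328868 = 232^4 * 232^32 * 232^128 * 232^1024 * 232^65536 * 232^262144 = 1480 (mod 1647); answer 1480
Part II: U1 = 1480; d = 11; 8*(11)^2 - 1*(11)^1 - 1 = (968) + (-11) + (-1) = 956; answer 956
Part III: U2 = 956; w = 6; total draws C(12,3) = 220; favorable C(6,3) = 20; P = 1/11; answer 1/11

1/11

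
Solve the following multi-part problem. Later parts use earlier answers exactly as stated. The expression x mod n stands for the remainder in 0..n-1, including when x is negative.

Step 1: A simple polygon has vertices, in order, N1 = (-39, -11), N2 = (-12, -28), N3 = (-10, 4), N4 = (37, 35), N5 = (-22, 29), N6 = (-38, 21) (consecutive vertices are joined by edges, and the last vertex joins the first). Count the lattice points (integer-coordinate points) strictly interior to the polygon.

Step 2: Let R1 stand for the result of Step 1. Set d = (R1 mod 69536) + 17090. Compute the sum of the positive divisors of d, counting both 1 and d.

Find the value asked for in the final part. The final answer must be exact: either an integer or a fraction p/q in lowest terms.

Step 1: cross terms: (-39*-28 - -12*-11)=960, (-12*4 - -10*-28)=-328, (-10*35 - 37*4)=-498, (37*29 - -22*35)=1843, (-22*21 - -38*29)=640, (-38*-11 - -39*21)=1237; twice the area = |3854| = 3854; area = 1927; boundary points = 1 + 2 + 1 + 1 + 8 + 1 = 14; strictly interior points = area - boundary/2 + 1 = 1921; answer 1921
Step 2: R1 = 1921; d = 19011; 19011 = 3 * 6337; sigma = (1 + 3) * (1 + 6337) = 4 * 6338 = 25352; answer 25352

25352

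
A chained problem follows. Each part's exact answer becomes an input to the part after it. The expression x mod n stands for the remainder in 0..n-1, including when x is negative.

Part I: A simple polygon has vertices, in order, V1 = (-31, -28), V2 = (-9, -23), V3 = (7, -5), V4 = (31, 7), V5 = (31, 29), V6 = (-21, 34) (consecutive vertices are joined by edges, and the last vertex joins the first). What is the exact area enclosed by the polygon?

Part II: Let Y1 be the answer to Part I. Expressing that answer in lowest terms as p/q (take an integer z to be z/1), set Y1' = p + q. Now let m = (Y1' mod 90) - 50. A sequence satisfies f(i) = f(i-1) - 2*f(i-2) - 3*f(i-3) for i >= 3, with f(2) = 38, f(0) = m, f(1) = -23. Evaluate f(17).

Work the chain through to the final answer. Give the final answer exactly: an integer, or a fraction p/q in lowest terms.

-942998

Part I: cross terms: (-31*-23 - -9*-28)=461, (-9*-5 - 7*-23)=206, (7*7 - 31*-5)=204, (31*29 - 31*7)=682, (31*34 - -21*29)=1663, (-21*-28 - -31*34)=1642; twice the area = |4858| = 4858; area = 2429; answer 2429
Part II: Y1 = 2429; threaded value p + q = 2430; m = -50; f(3) = 1*(38) - 2*(-23) - 3*(-50) = 234; iterating: f(3)=234, f(4)=227, f(5)=-355, f(6)=-1511, f(7)=-1482, f(8)=2605, f(9)=10102, f(10)=9338, f(11)=-18681, f(12)=-67663, f(13)=-58315, f(14)=133054, f(15)=452673, f(16)=361510, f(17)=-942998; answer -942998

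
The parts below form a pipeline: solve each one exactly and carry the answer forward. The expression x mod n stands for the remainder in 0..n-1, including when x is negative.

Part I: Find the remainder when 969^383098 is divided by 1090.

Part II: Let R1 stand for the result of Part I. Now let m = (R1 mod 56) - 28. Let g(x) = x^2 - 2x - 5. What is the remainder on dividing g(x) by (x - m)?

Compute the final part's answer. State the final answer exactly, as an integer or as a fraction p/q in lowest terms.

570

Part I: squarings mod 1090: 969^1=969, 969^2=471, 969^4=571, 969^8=131, 969^16=811, 969^32=451, 969^64=661, 969^128=921, 969^256=221, 969^512=881, 969^1024=81, 969^2048=21, 969^4096=441, 969^8192=461, 969^16384=1061, 969^32768=841, 969^65536=961, 969^131072=291, 969^262144=751; 969^383098 = 969^2 * 969^8 * 969^16 * 969^32 * 969^64 * 969^2048 * 969^4096 * 969^16384 * 969^32768 * 969^65536 * 969^262144 = 1061 (mod 1090); answer 1061
Part II: R1 = 1061; m = 25; remainder = value at the root: 1*(25)^2 - 2*(25)^1 - 5 = (625) + (-50) + (-5) = 570; answer 570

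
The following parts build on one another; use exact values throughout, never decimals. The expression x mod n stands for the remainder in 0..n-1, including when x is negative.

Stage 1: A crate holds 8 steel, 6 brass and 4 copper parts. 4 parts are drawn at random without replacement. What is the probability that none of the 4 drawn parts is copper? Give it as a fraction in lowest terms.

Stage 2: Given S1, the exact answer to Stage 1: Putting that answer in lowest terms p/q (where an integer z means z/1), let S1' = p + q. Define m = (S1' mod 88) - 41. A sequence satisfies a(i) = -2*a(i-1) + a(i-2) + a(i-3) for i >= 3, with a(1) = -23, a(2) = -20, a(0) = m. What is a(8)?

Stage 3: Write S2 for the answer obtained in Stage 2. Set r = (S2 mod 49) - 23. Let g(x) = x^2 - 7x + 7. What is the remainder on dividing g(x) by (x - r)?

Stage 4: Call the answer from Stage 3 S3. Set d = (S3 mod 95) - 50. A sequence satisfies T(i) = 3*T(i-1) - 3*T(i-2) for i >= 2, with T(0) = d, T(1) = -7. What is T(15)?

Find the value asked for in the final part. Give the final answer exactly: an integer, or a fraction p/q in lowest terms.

Stage 1: total draws C(18,4) = 3060; favorable C(14,4) = 1001; P = 1001/3060; answer 1001/3060
Stage 2: S1 = 1001/3060; threaded value p + q = 4061; m = -28; a(3) = -2*(-20) + 1*(-23) + 1*(-28) = -11; iterating: a(3)=-11, a(4)=-21, a(5)=11, a(6)=-54, a(7)=98, a(8)=-239; answer -239
Stage 3: S2 = -239; r = -17; remainder = value at the root: 1*(-17)^2 - 7*(-17)^1 + 7 = (289) + (119) + (7) = 415; answer 415
Stage 4: S3 = 415; d = -15; T(2) = 3*(-7) - 3*(-15) = 24; iterating: T(2)=24, T(3)=93, T(4)=207, T(5)=342, T(6)=405, T(7)=189, T(8)=-648, T(9)=-2511, T(10)=-5589, T(11)=-9234, T(12)=-10935, T(13)=-5103, T(14)=17496, T(15)=67797; answer 67797

67797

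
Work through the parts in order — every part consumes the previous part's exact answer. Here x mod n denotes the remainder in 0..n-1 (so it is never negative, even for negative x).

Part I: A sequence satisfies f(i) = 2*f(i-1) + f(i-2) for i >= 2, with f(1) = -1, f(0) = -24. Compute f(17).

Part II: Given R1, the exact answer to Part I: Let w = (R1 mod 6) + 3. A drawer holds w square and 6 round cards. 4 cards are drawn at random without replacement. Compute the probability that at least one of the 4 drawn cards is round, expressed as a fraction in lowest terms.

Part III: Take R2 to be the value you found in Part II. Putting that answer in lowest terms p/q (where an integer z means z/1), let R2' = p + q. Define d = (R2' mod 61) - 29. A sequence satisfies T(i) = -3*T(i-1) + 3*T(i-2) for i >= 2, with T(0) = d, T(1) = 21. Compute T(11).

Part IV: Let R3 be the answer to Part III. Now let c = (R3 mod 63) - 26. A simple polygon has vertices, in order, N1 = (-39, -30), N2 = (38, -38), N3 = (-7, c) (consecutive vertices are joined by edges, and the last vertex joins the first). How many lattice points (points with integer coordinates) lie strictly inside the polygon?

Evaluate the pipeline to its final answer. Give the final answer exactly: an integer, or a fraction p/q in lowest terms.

1320

Part I: f(2) = 2*(-1) + 1*(-24) = -26; iterating: f(2)=-26, f(3)=-53, f(4)=-132, f(5)=-317, f(6)=-766, f(7)=-1849, f(8)=-4464, f(9)=-10777, f(10)=-26018, f(11)=-62813, f(12)=-151644, f(13)=-366101, f(14)=-883846, f(15)=-2133793, f(16)=-5151432, f(17)=-12436657; answer -12436657
Part II: R1 = -12436657; w = 8; total draws C(14,4) = 1001; complement C(8,4) = 70; favorable 1001 - 70 = 931; P = 133/143; answer 133/143
Part III: R2 = 133/143; threaded value p + q = 276; d = 3; T(2) = -3*(21) + 3*(3) = -54; iterating: T(2)=-54, T(3)=225, T(4)=-837, T(5)=3186, T(6)=-12069, T(7)=45765, T(8)=-173502, T(9)=657801, T(10)=-2493909, T(11)=9455130; answer 9455130
Part IV: R3 = 9455130; c = 1; cross terms: (-39*-38 - 38*-30)=2622, (38*1 - -7*-38)=-228, (-7*-30 - -39*1)=249; twice the area = |2643| = 2643; area = 2643/2; boundary points = 1 + 3 + 1 = 5; strictly interior points = area - boundary/2 + 1 = 1320; answer 1320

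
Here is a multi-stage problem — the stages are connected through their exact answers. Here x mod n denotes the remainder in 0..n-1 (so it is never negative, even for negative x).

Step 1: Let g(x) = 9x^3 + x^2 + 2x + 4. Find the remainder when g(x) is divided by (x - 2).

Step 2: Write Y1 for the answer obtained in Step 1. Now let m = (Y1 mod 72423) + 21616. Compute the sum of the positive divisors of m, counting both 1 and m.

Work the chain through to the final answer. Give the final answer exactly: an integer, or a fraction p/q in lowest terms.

Step 1: remainder = value at the root: 9*(2)^3 + 1*(2)^2 + 2*(2)^1 + 4 = (72) + (4) + (4) + (4) = 84; answer 84
Step 2: Y1 = 84; m = 21700; 21700 = 2^2 * 5^2 * 7 * 31; sigma = (1 + 2 + 4) * (1 + 5 + 25) * (1 + 7) * (1 + 31) = 7 * 31 * 8 * 32 = 55552; answer 55552

55552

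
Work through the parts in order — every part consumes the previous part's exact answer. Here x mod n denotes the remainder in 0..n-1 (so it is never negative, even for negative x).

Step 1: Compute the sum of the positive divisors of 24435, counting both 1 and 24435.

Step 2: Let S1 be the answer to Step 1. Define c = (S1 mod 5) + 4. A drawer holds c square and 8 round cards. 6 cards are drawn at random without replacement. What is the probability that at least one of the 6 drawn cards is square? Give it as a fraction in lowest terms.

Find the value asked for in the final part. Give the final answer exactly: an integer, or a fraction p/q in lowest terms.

32/33

Step 1: 24435 = 3^3 * 5 * 181; sigma = (1 + 3 + 9 + 27) * (1 + 5) * (1 + 181) = 40 * 6 * 182 = 43680; answer 43680
Step 2: S1 = 43680; c = 4; total draws C(12,6) = 924; complement C(8,6) = 28; favorable 924 - 28 = 896; P = 32/33; answer 32/33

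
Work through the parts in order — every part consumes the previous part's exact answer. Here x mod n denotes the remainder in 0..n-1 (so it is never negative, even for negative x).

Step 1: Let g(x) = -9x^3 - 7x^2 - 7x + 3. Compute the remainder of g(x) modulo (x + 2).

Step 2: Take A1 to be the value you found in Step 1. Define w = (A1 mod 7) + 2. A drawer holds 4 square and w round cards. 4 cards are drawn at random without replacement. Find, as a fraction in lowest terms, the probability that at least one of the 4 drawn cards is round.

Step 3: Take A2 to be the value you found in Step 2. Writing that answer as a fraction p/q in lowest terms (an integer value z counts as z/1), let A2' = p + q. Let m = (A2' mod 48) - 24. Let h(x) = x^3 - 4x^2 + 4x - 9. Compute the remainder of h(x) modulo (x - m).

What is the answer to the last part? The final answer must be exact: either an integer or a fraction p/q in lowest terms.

882

Step 1: remainder = value at the root: -9*(-2)^3 - 7*(-2)^2 - 7*(-2)^1 + 3 = (72) + (-28) + (14) + (3) = 61; answer 61
Step 2: A1 = 61; w = 7; total draws C(11,4) = 330; complement C(4,4) = 1; favorable 330 - 1 = 329; P = 329/330; answer 329/330
Step 3: A2 = 329/330; threaded value p + q = 659; m = 11; remainder = value at the root: 1*(11)^3 - 4*(11)^2 + 4*(11)^1 - 9 = (1331) + (-484) + (44) + (-9) = 882; answer 882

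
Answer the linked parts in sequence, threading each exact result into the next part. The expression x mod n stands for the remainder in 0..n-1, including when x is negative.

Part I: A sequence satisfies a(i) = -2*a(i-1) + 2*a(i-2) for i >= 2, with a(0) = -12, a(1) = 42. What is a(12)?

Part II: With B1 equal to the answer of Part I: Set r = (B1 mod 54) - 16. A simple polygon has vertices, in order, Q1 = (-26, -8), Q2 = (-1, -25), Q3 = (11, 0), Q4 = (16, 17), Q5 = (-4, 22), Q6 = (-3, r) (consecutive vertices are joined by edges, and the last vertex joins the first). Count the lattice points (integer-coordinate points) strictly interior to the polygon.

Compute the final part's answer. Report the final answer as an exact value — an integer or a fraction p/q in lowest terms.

Part I: a(2) = -2*(42) + 2*(-12) = -108; iterating: a(2)=-108, a(3)=300, a(4)=-816, a(5)=2232, a(6)=-6096, a(7)=16656, a(8)=-45504, a(9)=124320, a(10)=-339648, a(11)=927936, a(12)=-2535168; answer -2535168
Part II: B1 = -2535168; r = 8; cross terms: (-26*-25 - -1*-8)=642, (-1*0 - 11*-25)=275, (11*17 - 16*0)=187, (16*22 - -4*17)=420, (-4*8 - -3*22)=34, (-3*-8 - -26*8)=232; twice the area = |1790| = 1790; area = 895; boundary points = 1 + 1 + 1 + 5 + 1 + 1 = 10; strictly interior points = area - boundary/2 + 1 = 891; answer 891

891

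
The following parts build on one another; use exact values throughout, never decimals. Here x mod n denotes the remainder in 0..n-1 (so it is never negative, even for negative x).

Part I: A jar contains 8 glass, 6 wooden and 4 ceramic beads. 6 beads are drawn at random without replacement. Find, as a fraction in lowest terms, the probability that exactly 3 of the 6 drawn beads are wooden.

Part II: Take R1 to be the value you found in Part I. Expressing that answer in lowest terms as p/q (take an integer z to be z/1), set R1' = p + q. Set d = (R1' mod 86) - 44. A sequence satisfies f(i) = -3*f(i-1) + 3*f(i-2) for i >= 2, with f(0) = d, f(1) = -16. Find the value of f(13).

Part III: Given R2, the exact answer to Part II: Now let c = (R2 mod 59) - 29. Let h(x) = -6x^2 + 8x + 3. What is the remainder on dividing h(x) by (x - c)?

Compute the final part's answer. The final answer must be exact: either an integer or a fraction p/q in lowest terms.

-4155

Part I: total draws C(18,6) = 18564; favorable C(6,3)*C(12,3) = 4400; P = 1100/4641; answer 1100/4641
Part II: R1 = 1100/4641; threaded value p + q = 5741; d = 21; f(2) = -3*(-16) + 3*(21) = 111; iterating: f(2)=111, f(3)=-381, f(4)=1476, f(5)=-5571, f(6)=21141, f(7)=-80136, f(8)=303831, f(9)=-1151901, f(10)=4367196, f(11)=-16557291, f(12)=62773461, f(13)=-237992256; answer -237992256
Part III: R2 = -237992256; c = 27; remainder = value at the root: -6*(27)^2 + 8*(27)^1 + 3 = (-4374) + (216) + (3) = -4155; answer -4155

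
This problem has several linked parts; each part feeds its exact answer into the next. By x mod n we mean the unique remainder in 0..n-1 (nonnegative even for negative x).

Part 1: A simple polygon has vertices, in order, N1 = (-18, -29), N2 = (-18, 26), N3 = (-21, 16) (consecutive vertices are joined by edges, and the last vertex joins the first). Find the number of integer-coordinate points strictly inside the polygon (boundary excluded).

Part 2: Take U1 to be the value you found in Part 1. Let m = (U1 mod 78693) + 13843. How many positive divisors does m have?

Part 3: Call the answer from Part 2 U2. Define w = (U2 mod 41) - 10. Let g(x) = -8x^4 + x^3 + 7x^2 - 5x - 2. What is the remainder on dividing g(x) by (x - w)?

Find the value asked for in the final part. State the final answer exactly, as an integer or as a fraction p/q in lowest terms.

Part 1: cross terms: (-18*26 - -18*-29)=-990, (-18*16 - -21*26)=258, (-21*-29 - -18*16)=897; twice the area = |165| = 165; area = 165/2; boundary points = 55 + 1 + 3 = 59; strictly interior points = area - boundary/2 + 1 = 54; answer 54
Part 2: U1 = 54; m = 13897; 13897 = 13 * 1069; number of divisors = (1+1) * (1+1) = 4; answer 4
Part 3: U2 = 4; w = -6; remainder = value at the root: -8*(-6)^4 + 1*(-6)^3 + 7*(-6)^2 - 5*(-6)^1 - 2 = (-10368) + (-216) + (252) + (30) + (-2) = -10304; answer -10304

-10304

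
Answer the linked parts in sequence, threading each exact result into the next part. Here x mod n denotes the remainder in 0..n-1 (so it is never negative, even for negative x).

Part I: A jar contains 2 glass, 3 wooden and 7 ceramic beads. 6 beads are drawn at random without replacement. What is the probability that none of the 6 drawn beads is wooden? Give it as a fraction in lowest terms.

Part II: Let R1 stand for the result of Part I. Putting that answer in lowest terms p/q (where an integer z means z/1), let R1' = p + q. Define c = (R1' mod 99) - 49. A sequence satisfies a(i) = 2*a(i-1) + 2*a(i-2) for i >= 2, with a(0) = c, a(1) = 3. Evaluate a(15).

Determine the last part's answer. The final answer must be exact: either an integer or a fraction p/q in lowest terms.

Part I: total draws C(12,6) = 924; favorable C(9,6) = 84; P = 1/11; answer 1/11
Part II: R1 = 1/11; threaded value p + q = 12; c = -37; a(2) = 2*(3) + 2*(-37) = -68; iterating: a(2)=-68, a(3)=-130, a(4)=-396, a(5)=-1052, a(6)=-2896, a(7)=-7896, a(8)=-21584, a(9)=-58960, a(10)=-161088, a(11)=-440096, a(12)=-1202368, a(13)=-3284928, a(14)=-8974592, a(15)=-24519040; answer -24519040

-24519040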